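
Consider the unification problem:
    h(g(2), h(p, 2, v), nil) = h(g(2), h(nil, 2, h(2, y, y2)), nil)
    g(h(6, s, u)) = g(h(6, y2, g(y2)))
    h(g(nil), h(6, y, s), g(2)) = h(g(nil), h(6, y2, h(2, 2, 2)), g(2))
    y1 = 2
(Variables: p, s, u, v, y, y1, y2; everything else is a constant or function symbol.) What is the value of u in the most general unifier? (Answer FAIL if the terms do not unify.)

Decompose h/3: g(2) = g(2),  h(p, 2, v) = h(nil, 2, h(2, y, y2)),  nil = nil.
Delete trivial equation g(2) = g(2).
Decompose h/3: p = nil,  2 = 2,  v = h(2, y, y2).
Bind p := nil; no other remaining equation mentions p.
Delete trivial equation 2 = 2.
Bind v := h(2, y, y2); no other remaining equation mentions v.
Delete trivial equation nil = nil.
Decompose g/1: h(6, s, u) = h(6, y2, g(y2)).
Decompose h/3: 6 = 6,  s = y2,  u = g(y2).
Delete trivial equation 6 = 6.
Bind s := y2; substituting into the one remaining equation that mentions s gives: h(g(nil), h(6, y, y2), g(2)) = h(g(nil), h(6, y2, h(2, 2, 2)), g(2)).
Bind u := g(y2); no other remaining equation mentions u.
Decompose h/3: g(nil) = g(nil),  h(6, y, y2) = h(6, y2, h(2, 2, 2)),  g(2) = g(2).
Delete trivial equation g(nil) = g(nil).
Decompose h/3: 6 = 6,  y = y2,  y2 = h(2, 2, 2).
Delete trivial equation 6 = 6.
Bind y := y2; no other remaining equation mentions y. Substituting into the earlier binding gives v := h(2, y2, y2).
Bind y2 := h(2, 2, 2); no other remaining equation mentions y2. Substituting into the earlier bindings gives v := h(2, h(2, 2, 2), h(2, 2, 2)), s := h(2, 2, 2), u := g(h(2, 2, 2)), y := h(2, 2, 2).
Delete trivial equation g(2) = g(2).
Bind y1 := 2.
MGU = { p -> nil, v -> h(2, h(2, 2, 2), h(2, 2, 2)), s -> h(2, 2, 2), u -> g(h(2, 2, 2)), y -> h(2, 2, 2), y2 -> h(2, 2, 2), y1 -> 2 }, so u -> g(h(2, 2, 2)).

g(h(2, 2, 2))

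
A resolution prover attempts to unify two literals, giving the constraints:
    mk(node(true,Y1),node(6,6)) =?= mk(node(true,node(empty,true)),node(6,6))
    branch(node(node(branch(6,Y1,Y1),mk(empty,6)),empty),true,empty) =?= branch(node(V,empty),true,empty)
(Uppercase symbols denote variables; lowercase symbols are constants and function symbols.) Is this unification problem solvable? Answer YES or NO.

YES

Decompose mk/2: node(true,Y1) =?= node(true,node(empty,true)),  node(6,6) =?= node(6,6).
Decompose node/2: true =?= true,  Y1 =?= node(empty,true).
Delete trivial equation true =?= true.
Bind Y1 := node(empty,true); substituting into the one remaining equation that mentions Y1 gives: branch(node(node(branch(6,node(empty,true),node(empty,true)),mk(empty,6)),empty),true,empty) =?= branch(node(V,empty),true,empty).
Delete trivial equation node(6,6) =?= node(6,6).
Decompose branch/3: node(node(branch(6,node(empty,true),node(empty,true)),mk(empty,6)),empty) =?= node(V,empty),  true =?= true,  empty =?= empty.
Decompose node/2: node(branch(6,node(empty,true),node(empty,true)),mk(empty,6)) =?= V,  empty =?= empty.
Bind V := node(branch(6,node(empty,true),node(empty,true)),mk(empty,6)); no other remaining equation mentions V.
Delete trivial equation empty =?= empty.
Delete trivial equation true =?= true.
Delete trivial equation empty =?= empty.
No equations remain and no clash or occurs-check failure arose, so a unifier exists.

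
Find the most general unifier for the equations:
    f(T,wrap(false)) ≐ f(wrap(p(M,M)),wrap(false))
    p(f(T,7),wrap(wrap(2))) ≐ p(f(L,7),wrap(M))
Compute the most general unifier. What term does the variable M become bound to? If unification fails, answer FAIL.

Decompose f/2: T ≐ wrap(p(M,M)),  wrap(false) ≐ wrap(false).
Bind T := wrap(p(M,M)); substituting into the one remaining equation that mentions T gives: p(f(wrap(p(M,M)),7),wrap(wrap(2))) ≐ p(f(L,7),wrap(M)).
Delete trivial equation wrap(false) ≐ wrap(false).
Decompose p/2: f(wrap(p(M,M)),7) ≐ f(L,7),  wrap(wrap(2)) ≐ wrap(M).
Decompose f/2: wrap(p(M,M)) ≐ L,  7 ≐ 7.
Bind L := wrap(p(M,M)); no other remaining equation mentions L.
Delete trivial equation 7 ≐ 7.
Decompose wrap/1: wrap(2) ≐ M.
Bind M := wrap(2). Substituting into the earlier bindings gives T := wrap(p(wrap(2),wrap(2))), L := wrap(p(wrap(2),wrap(2))).
MGU = { T := wrap(p(wrap(2),wrap(2))), L := wrap(p(wrap(2),wrap(2))), M := wrap(2) }, so M := wrap(2).

wrap(2)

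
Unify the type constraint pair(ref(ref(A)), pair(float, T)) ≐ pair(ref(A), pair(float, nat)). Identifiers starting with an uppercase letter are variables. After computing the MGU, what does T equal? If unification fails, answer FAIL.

Decompose pair/2: ref(ref(A)) ≐ ref(A),  pair(float, T) ≐ pair(float, nat).
Decompose ref/1: ref(A) ≐ A.
Occurs check fails: A occurs in ref(A); the equation A ≐ ref(A) has no finite solution.

FAIL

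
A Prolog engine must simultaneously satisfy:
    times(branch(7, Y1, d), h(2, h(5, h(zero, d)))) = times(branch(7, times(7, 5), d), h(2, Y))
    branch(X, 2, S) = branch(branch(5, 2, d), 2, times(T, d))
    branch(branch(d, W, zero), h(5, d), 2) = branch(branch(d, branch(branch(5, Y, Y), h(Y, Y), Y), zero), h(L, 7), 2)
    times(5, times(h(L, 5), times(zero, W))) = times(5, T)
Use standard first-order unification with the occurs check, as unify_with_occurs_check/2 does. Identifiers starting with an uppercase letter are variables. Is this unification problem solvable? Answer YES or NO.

NO

Decompose times/2: branch(7, Y1, d) = branch(7, times(7, 5), d),  h(2, h(5, h(zero, d))) = h(2, Y).
Decompose branch/3: 7 = 7,  Y1 = times(7, 5),  d = d.
Delete trivial equation 7 = 7.
Bind Y1 := times(7, 5); no other remaining equation mentions Y1.
Delete trivial equation d = d.
Decompose h/2: 2 = 2,  h(5, h(zero, d)) = Y.
Delete trivial equation 2 = 2.
Bind Y := h(5, h(zero, d)); substituting into the one remaining equation that mentions Y gives: branch(branch(d, W, zero), h(5, d), 2) = branch(branch(d, branch(branch(5, h(5, h(zero, d)), h(5, h(zero, d))), h(h(5, h(zero, d)), h(5, h(zero, d))), h(5, h(zero, d))), zero), h(L, 7), 2).
Decompose branch/3: X = branch(5, 2, d),  2 = 2,  S = times(T, d).
Bind X := branch(5, 2, d); no other remaining equation mentions X.
Delete trivial equation 2 = 2.
Bind S := times(T, d); no other remaining equation mentions S.
Decompose branch/3: branch(d, W, zero) = branch(d, branch(branch(5, h(5, h(zero, d)), h(5, h(zero, d))), h(h(5, h(zero, d)), h(5, h(zero, d))), h(5, h(zero, d))), zero),  h(5, d) = h(L, 7),  2 = 2.
Decompose branch/3: d = d,  W = branch(branch(5, h(5, h(zero, d)), h(5, h(zero, d))), h(h(5, h(zero, d)), h(5, h(zero, d))), h(5, h(zero, d))),  zero = zero.
Delete trivial equation d = d.
Bind W := branch(branch(5, h(5, h(zero, d)), h(5, h(zero, d))), h(h(5, h(zero, d)), h(5, h(zero, d))), h(5, h(zero, d))); substituting into the one remaining equation that mentions W gives: times(5, times(h(L, 5), times(zero, branch(branch(5, h(5, h(zero, d)), h(5, h(zero, d))), h(h(5, h(zero, d)), h(5, h(zero, d))), h(5, h(zero, d)))))) = times(5, T).
Delete trivial equation zero = zero.
Decompose h/2: 5 = L,  d = 7.
Bind L := 5; substituting into the one remaining equation that mentions L gives: times(5, times(h(5, 5), times(zero, branch(branch(5, h(5, h(zero, d)), h(5, h(zero, d))), h(h(5, h(zero, d)), h(5, h(zero, d))), h(5, h(zero, d)))))) = times(5, T).
Clash: constants d and 7 differ; no unifier exists.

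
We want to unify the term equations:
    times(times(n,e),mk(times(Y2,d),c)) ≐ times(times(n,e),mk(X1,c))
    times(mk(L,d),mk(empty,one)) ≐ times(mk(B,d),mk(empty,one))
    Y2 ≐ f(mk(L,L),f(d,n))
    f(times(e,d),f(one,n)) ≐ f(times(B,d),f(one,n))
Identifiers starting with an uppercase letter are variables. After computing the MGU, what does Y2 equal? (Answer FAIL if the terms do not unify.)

f(mk(e,e),f(d,n))

Decompose times/2: times(n,e) ≐ times(n,e),  mk(times(Y2,d),c) ≐ mk(X1,c).
Delete trivial equation times(n,e) ≐ times(n,e).
Decompose mk/2: times(Y2,d) ≐ X1,  c ≐ c.
Bind X1 := times(Y2,d); no other remaining equation mentions X1.
Delete trivial equation c ≐ c.
Decompose times/2: mk(L,d) ≐ mk(B,d),  mk(empty,one) ≐ mk(empty,one).
Decompose mk/2: L ≐ B,  d ≐ d.
Bind L := B; substituting into the one remaining equation that mentions L gives: Y2 ≐ f(mk(B,B),f(d,n)).
Delete trivial equation d ≐ d.
Delete trivial equation mk(empty,one) ≐ mk(empty,one).
Bind Y2 := f(mk(B,B),f(d,n)); no other remaining equation mentions Y2. Substituting into the earlier binding gives X1 := times(f(mk(B,B),f(d,n)),d).
Decompose f/2: times(e,d) ≐ times(B,d),  f(one,n) ≐ f(one,n).
Decompose times/2: e ≐ B,  d ≐ d.
Bind B := e; no other remaining equation mentions B. Substituting into the earlier bindings gives X1 := times(f(mk(e,e),f(d,n)),d), L := e, Y2 := f(mk(e,e),f(d,n)).
Delete trivial equation d ≐ d.
Delete trivial equation f(one,n) ≐ f(one,n).
MGU = { X1 := times(f(mk(e,e),f(d,n)),d), L := e, Y2 := f(mk(e,e),f(d,n)), B := e }, so Y2 := f(mk(e,e),f(d,n)).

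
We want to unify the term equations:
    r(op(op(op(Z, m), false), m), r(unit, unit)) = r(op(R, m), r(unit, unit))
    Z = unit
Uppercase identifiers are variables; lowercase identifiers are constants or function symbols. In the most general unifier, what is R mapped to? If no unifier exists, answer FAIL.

Decompose r/2: op(op(op(Z, m), false), m) = op(R, m),  r(unit, unit) = r(unit, unit).
Decompose op/2: op(op(Z, m), false) = R,  m = m.
Bind R := op(op(Z, m), false); no other remaining equation mentions R.
Delete trivial equation m = m.
Delete trivial equation r(unit, unit) = r(unit, unit).
Bind Z := unit. Substituting into the earlier binding gives R := op(op(unit, m), false).
MGU = { R := op(op(unit, m), false), Z := unit }, so R := op(op(unit, m), false).

op(op(unit, m), false)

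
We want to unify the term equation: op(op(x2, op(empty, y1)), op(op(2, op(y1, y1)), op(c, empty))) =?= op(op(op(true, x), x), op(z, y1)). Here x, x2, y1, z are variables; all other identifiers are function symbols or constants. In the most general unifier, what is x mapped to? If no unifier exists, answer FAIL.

op(empty, op(c, empty))

Decompose op/2: op(x2, op(empty, y1)) =?= op(op(true, x), x),  op(op(2, op(y1, y1)), op(c, empty)) =?= op(z, y1).
Decompose op/2: x2 =?= op(true, x),  op(empty, y1) =?= x.
Bind x2 := op(true, x); no other remaining equation mentions x2.
Bind x := op(empty, y1); no other remaining equation mentions x. Substituting into the earlier binding gives x2 := op(true, op(empty, y1)).
Decompose op/2: op(2, op(y1, y1)) =?= z,  op(c, empty) =?= y1.
Bind z := op(2, op(y1, y1)); no other remaining equation mentions z.
Bind y1 := op(c, empty). Substituting into the earlier bindings gives x2 := op(true, op(empty, op(c, empty))), x := op(empty, op(c, empty)), z := op(2, op(op(c, empty), op(c, empty))).
MGU = { x2 ↦ op(true, op(empty, op(c, empty))), x ↦ op(empty, op(c, empty)), z ↦ op(2, op(op(c, empty), op(c, empty))), y1 ↦ op(c, empty) }, so x ↦ op(empty, op(c, empty)).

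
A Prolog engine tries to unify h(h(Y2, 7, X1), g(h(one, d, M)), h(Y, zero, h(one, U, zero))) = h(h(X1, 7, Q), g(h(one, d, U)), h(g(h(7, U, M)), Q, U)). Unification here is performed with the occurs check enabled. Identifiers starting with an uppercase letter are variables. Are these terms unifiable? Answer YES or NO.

NO

Decompose h/3: h(Y2, 7, X1) = h(X1, 7, Q),  g(h(one, d, M)) = g(h(one, d, U)),  h(Y, zero, h(one, U, zero)) = h(g(h(7, U, M)), Q, U).
Decompose h/3: Y2 = X1,  7 = 7,  X1 = Q.
Bind Y2 := X1; no other remaining equation mentions Y2.
Delete trivial equation 7 = 7.
Bind X1 := Q; no other remaining equation mentions X1. Substituting into the earlier binding gives Y2 := Q.
Decompose g/1: h(one, d, M) = h(one, d, U).
Decompose h/3: one = one,  d = d,  M = U.
Delete trivial equation one = one.
Delete trivial equation d = d.
Bind M := U; substituting into the remaining equation gives: h(Y, zero, h(one, U, zero)) = h(g(h(7, U, U)), Q, U).
Decompose h/3: Y = g(h(7, U, U)),  zero = Q,  h(one, U, zero) = U.
Bind Y := g(h(7, U, U)); no other remaining equation mentions Y.
Bind Q := zero; no other remaining equation mentions Q. Substituting into the earlier bindings gives Y2 := zero, X1 := zero.
Occurs check fails: U occurs in h(one, U, zero); the equation U = h(one, U, zero) has no finite solution.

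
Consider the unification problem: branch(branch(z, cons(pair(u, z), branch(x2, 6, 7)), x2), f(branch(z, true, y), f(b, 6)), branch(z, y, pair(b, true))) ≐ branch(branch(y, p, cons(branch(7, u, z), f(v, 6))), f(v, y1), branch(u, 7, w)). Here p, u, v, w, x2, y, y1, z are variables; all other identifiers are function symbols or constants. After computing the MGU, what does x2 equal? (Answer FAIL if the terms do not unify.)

Decompose branch/3: branch(z, cons(pair(u, z), branch(x2, 6, 7)), x2) ≐ branch(y, p, cons(branch(7, u, z), f(v, 6))),  f(branch(z, true, y), f(b, 6)) ≐ f(v, y1),  branch(z, y, pair(b, true)) ≐ branch(u, 7, w).
Decompose branch/3: z ≐ y,  cons(pair(u, z), branch(x2, 6, 7)) ≐ p,  x2 ≐ cons(branch(7, u, z), f(v, 6)).
Bind z := y; substituting into the remaining equations gives: cons(pair(u, y), branch(x2, 6, 7)) ≐ p,  x2 ≐ cons(branch(7, u, y), f(v, 6)),  f(branch(y, true, y), f(b, 6)) ≐ f(v, y1),  branch(y, y, pair(b, true)) ≐ branch(u, 7, w).
Bind p := cons(pair(u, y), branch(x2, 6, 7)); no other remaining equation mentions p.
Bind x2 := cons(branch(7, u, y), f(v, 6)); no other remaining equation mentions x2. Substituting into the earlier binding gives p := cons(pair(u, y), branch(cons(branch(7, u, y), f(v, 6)), 6, 7)).
Decompose f/2: branch(y, true, y) ≐ v,  f(b, 6) ≐ y1.
Bind v := branch(y, true, y); no other remaining equation mentions v. Substituting into the earlier bindings gives p := cons(pair(u, y), branch(cons(branch(7, u, y), f(branch(y, true, y), 6)), 6, 7)), x2 := cons(branch(7, u, y), f(branch(y, true, y), 6)).
Bind y1 := f(b, 6); no other remaining equation mentions y1.
Decompose branch/3: y ≐ u,  y ≐ 7,  pair(b, true) ≐ w.
Bind y := u; substituting into the one remaining equation that mentions y gives: u ≐ 7. Substituting into the earlier bindings gives z := u, p := cons(pair(u, u), branch(cons(branch(7, u, u), f(branch(u, true, u), 6)), 6, 7)), x2 := cons(branch(7, u, u), f(branch(u, true, u), 6)), v := branch(u, true, u).
Bind u := 7; no other remaining equation mentions u. Substituting into the earlier bindings gives z := 7, p := cons(pair(7, 7), branch(cons(branch(7, 7, 7), f(branch(7, true, 7), 6)), 6, 7)), x2 := cons(branch(7, 7, 7), f(branch(7, true, 7), 6)), v := branch(7, true, 7), y := 7.
Bind w := pair(b, true).
MGU = { z -> 7, p -> cons(pair(7, 7), branch(cons(branch(7, 7, 7), f(branch(7, true, 7), 6)), 6, 7)), x2 -> cons(branch(7, 7, 7), f(branch(7, true, 7), 6)), v -> branch(7, true, 7), y1 -> f(b, 6), y -> 7, u -> 7, w -> pair(b, true) }, so x2 -> cons(branch(7, 7, 7), f(branch(7, true, 7), 6)).

cons(branch(7, 7, 7), f(branch(7, true, 7), 6))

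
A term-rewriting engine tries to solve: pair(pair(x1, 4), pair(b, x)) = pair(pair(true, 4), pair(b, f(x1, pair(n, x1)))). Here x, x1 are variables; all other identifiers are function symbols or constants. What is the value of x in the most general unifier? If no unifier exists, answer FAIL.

f(true, pair(n, true))

Decompose pair/2: pair(x1, 4) = pair(true, 4),  pair(b, x) = pair(b, f(x1, pair(n, x1))).
Decompose pair/2: x1 = true,  4 = 4.
Bind x1 := true; substituting into the one remaining equation that mentions x1 gives: pair(b, x) = pair(b, f(true, pair(n, true))).
Delete trivial equation 4 = 4.
Decompose pair/2: b = b,  x = f(true, pair(n, true)).
Delete trivial equation b = b.
Bind x := f(true, pair(n, true)).
MGU = { x1 -> true, x -> f(true, pair(n, true)) }, so x -> f(true, pair(n, true)).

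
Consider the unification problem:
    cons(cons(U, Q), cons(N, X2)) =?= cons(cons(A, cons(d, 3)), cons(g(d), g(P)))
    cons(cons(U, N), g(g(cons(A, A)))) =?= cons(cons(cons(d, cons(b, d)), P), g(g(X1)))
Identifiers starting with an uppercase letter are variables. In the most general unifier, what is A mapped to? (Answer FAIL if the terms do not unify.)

Decompose cons/2: cons(U, Q) =?= cons(A, cons(d, 3)),  cons(N, X2) =?= cons(g(d), g(P)).
Decompose cons/2: U =?= A,  Q =?= cons(d, 3).
Bind U := A; substituting into the one remaining equation that mentions U gives: cons(cons(A, N), g(g(cons(A, A)))) =?= cons(cons(cons(d, cons(b, d)), P), g(g(X1))).
Bind Q := cons(d, 3); no other remaining equation mentions Q.
Decompose cons/2: N =?= g(d),  X2 =?= g(P).
Bind N := g(d); substituting into the one remaining equation that mentions N gives: cons(cons(A, g(d)), g(g(cons(A, A)))) =?= cons(cons(cons(d, cons(b, d)), P), g(g(X1))).
Bind X2 := g(P); no other remaining equation mentions X2.
Decompose cons/2: cons(A, g(d)) =?= cons(cons(d, cons(b, d)), P),  g(g(cons(A, A))) =?= g(g(X1)).
Decompose cons/2: A =?= cons(d, cons(b, d)),  g(d) =?= P.
Bind A := cons(d, cons(b, d)); substituting into the one remaining equation that mentions A gives: g(g(cons(cons(d, cons(b, d)), cons(d, cons(b, d))))) =?= g(g(X1)). Substituting into the earlier binding gives U := cons(d, cons(b, d)).
Bind P := g(d); no other remaining equation mentions P. Substituting into the earlier binding gives X2 := g(g(d)).
Decompose g/1: g(cons(cons(d, cons(b, d)), cons(d, cons(b, d)))) =?= g(X1).
Decompose g/1: cons(cons(d, cons(b, d)), cons(d, cons(b, d))) =?= X1.
Bind X1 := cons(cons(d, cons(b, d)), cons(d, cons(b, d))).
MGU = { U -> cons(d, cons(b, d)), Q -> cons(d, 3), N -> g(d), X2 -> g(g(d)), A -> cons(d, cons(b, d)), P -> g(d), X1 -> cons(cons(d, cons(b, d)), cons(d, cons(b, d))) }, so A -> cons(d, cons(b, d)).

cons(d, cons(b, d))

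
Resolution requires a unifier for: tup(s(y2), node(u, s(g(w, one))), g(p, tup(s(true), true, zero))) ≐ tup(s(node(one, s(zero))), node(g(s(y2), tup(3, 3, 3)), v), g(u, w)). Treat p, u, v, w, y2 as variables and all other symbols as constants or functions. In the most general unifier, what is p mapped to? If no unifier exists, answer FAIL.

Decompose tup/3: s(y2) ≐ s(node(one, s(zero))),  node(u, s(g(w, one))) ≐ node(g(s(y2), tup(3, 3, 3)), v),  g(p, tup(s(true), true, zero)) ≐ g(u, w).
Decompose s/1: y2 ≐ node(one, s(zero)).
Bind y2 := node(one, s(zero)); substituting into the one remaining equation that mentions y2 gives: node(u, s(g(w, one))) ≐ node(g(s(node(one, s(zero))), tup(3, 3, 3)), v).
Decompose node/2: u ≐ g(s(node(one, s(zero))), tup(3, 3, 3)),  s(g(w, one)) ≐ v.
Bind u := g(s(node(one, s(zero))), tup(3, 3, 3)); substituting into the one remaining equation that mentions u gives: g(p, tup(s(true), true, zero)) ≐ g(g(s(node(one, s(zero))), tup(3, 3, 3)), w).
Bind v := s(g(w, one)); no other remaining equation mentions v.
Decompose g/2: p ≐ g(s(node(one, s(zero))), tup(3, 3, 3)),  tup(s(true), true, zero) ≐ w.
Bind p := g(s(node(one, s(zero))), tup(3, 3, 3)); no other remaining equation mentions p.
Bind w := tup(s(true), true, zero). Substituting into the earlier binding gives v := s(g(tup(s(true), true, zero), one)).
MGU = { y2 := node(one, s(zero)), u := g(s(node(one, s(zero))), tup(3, 3, 3)), v := s(g(tup(s(true), true, zero), one)), p := g(s(node(one, s(zero))), tup(3, 3, 3)), w := tup(s(true), true, zero) }, so p := g(s(node(one, s(zero))), tup(3, 3, 3)).

g(s(node(one, s(zero))), tup(3, 3, 3))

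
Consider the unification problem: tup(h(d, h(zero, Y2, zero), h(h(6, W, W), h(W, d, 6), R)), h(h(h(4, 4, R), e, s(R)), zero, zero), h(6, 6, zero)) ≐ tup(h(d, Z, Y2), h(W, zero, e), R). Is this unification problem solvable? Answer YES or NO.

NO

Decompose tup/3: h(d, h(zero, Y2, zero), h(h(6, W, W), h(W, d, 6), R)) ≐ h(d, Z, Y2),  h(h(h(4, 4, R), e, s(R)), zero, zero) ≐ h(W, zero, e),  h(6, 6, zero) ≐ R.
Decompose h/3: d ≐ d,  h(zero, Y2, zero) ≐ Z,  h(h(6, W, W), h(W, d, 6), R) ≐ Y2.
Delete trivial equation d ≐ d.
Bind Z := h(zero, Y2, zero); no other remaining equation mentions Z.
Bind Y2 := h(h(6, W, W), h(W, d, 6), R); no other remaining equation mentions Y2. Substituting into the earlier binding gives Z := h(zero, h(h(6, W, W), h(W, d, 6), R), zero).
Decompose h/3: h(h(4, 4, R), e, s(R)) ≐ W,  zero ≐ zero,  zero ≐ e.
Bind W := h(h(4, 4, R), e, s(R)); no other remaining equation mentions W. Substituting into the earlier bindings gives Z := h(zero, h(h(6, h(h(4, 4, R), e, s(R)), h(h(4, 4, R), e, s(R))), h(h(h(4, 4, R), e, s(R)), d, 6), R), zero), Y2 := h(h(6, h(h(4, 4, R), e, s(R)), h(h(4, 4, R), e, s(R))), h(h(h(4, 4, R), e, s(R)), d, 6), R).
Delete trivial equation zero ≐ zero.
Clash: constants zero and e differ; no unifier exists.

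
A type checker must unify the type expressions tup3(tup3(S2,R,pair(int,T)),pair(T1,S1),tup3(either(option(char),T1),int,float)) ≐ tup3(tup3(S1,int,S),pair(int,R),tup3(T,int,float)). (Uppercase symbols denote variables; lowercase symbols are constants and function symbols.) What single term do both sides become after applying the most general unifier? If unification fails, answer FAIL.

Decompose tup3/3: tup3(S2,R,pair(int,T)) ≐ tup3(S1,int,S),  pair(T1,S1) ≐ pair(int,R),  tup3(either(option(char),T1),int,float) ≐ tup3(T,int,float).
Decompose tup3/3: S2 ≐ S1,  R ≐ int,  pair(int,T) ≐ S.
Bind S2 := S1; no other remaining equation mentions S2.
Bind R := int; substituting into the one remaining equation that mentions R gives: pair(T1,S1) ≐ pair(int,int).
Bind S := pair(int,T); no other remaining equation mentions S.
Decompose pair/2: T1 ≐ int,  S1 ≐ int.
Bind T1 := int; substituting into the one remaining equation that mentions T1 gives: tup3(either(option(char),int),int,float) ≐ tup3(T,int,float).
Bind S1 := int; no other remaining equation mentions S1. Substituting into the earlier binding gives S2 := int.
Decompose tup3/3: either(option(char),int) ≐ T,  int ≐ int,  float ≐ float.
Bind T := either(option(char),int); no other remaining equation mentions T. Substituting into the earlier binding gives S := pair(int,either(option(char),int)).
Delete trivial equation int ≐ int.
Delete trivial equation float ≐ float.
Applying the MGU to either side gives tup3(tup3(int,int,pair(int,either(option(char),int))),pair(int,int),tup3(either(option(char),int),int,float)).

tup3(tup3(int,int,pair(int,either(option(char),int))),pair(int,int),tup3(either(option(char),int),int,float))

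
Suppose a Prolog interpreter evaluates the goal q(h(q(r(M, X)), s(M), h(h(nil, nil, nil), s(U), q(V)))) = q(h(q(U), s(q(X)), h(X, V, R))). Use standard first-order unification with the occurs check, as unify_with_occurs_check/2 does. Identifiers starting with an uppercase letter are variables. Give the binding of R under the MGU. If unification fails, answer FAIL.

q(s(r(q(h(nil, nil, nil)), h(nil, nil, nil))))

Decompose q/1: h(q(r(M, X)), s(M), h(h(nil, nil, nil), s(U), q(V))) = h(q(U), s(q(X)), h(X, V, R)).
Decompose h/3: q(r(M, X)) = q(U),  s(M) = s(q(X)),  h(h(nil, nil, nil), s(U), q(V)) = h(X, V, R).
Decompose q/1: r(M, X) = U.
Bind U := r(M, X); substituting into the one remaining equation that mentions U gives: h(h(nil, nil, nil), s(r(M, X)), q(V)) = h(X, V, R).
Decompose s/1: M = q(X).
Bind M := q(X); substituting into the remaining equation gives: h(h(nil, nil, nil), s(r(q(X), X)), q(V)) = h(X, V, R). Substituting into the earlier binding gives U := r(q(X), X).
Decompose h/3: h(nil, nil, nil) = X,  s(r(q(X), X)) = V,  q(V) = R.
Bind X := h(nil, nil, nil); substituting into the one remaining equation that mentions X gives: s(r(q(h(nil, nil, nil)), h(nil, nil, nil))) = V. Substituting into the earlier bindings gives U := r(q(h(nil, nil, nil)), h(nil, nil, nil)), M := q(h(nil, nil, nil)).
Bind V := s(r(q(h(nil, nil, nil)), h(nil, nil, nil))); substituting into the remaining equation gives: q(s(r(q(h(nil, nil, nil)), h(nil, nil, nil)))) = R.
Bind R := q(s(r(q(h(nil, nil, nil)), h(nil, nil, nil)))).
MGU = { U -> r(q(h(nil, nil, nil)), h(nil, nil, nil)), M -> q(h(nil, nil, nil)), X -> h(nil, nil, nil), V -> s(r(q(h(nil, nil, nil)), h(nil, nil, nil))), R -> q(s(r(q(h(nil, nil, nil)), h(nil, nil, nil)))) }, so R -> q(s(r(q(h(nil, nil, nil)), h(nil, nil, nil)))).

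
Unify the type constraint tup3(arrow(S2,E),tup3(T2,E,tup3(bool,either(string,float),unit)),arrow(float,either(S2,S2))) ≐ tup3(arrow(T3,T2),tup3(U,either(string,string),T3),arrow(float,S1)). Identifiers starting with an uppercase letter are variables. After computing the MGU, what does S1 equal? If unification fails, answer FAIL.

either(tup3(bool,either(string,float),unit),tup3(bool,either(string,float),unit))

Decompose tup3/3: arrow(S2,E) ≐ arrow(T3,T2),  tup3(T2,E,tup3(bool,either(string,float),unit)) ≐ tup3(U,either(string,string),T3),  arrow(float,either(S2,S2)) ≐ arrow(float,S1).
Decompose arrow/2: S2 ≐ T3,  E ≐ T2.
Bind S2 := T3; substituting into the one remaining equation that mentions S2 gives: arrow(float,either(T3,T3)) ≐ arrow(float,S1).
Bind E := T2; substituting into the one remaining equation that mentions E gives: tup3(T2,T2,tup3(bool,either(string,float),unit)) ≐ tup3(U,either(string,string),T3).
Decompose tup3/3: T2 ≐ U,  T2 ≐ either(string,string),  tup3(bool,either(string,float),unit) ≐ T3.
Bind T2 := U; substituting into the one remaining equation that mentions T2 gives: U ≐ either(string,string). Substituting into the earlier binding gives E := U.
Bind U := either(string,string); no other remaining equation mentions U. Substituting into the earlier bindings gives E := either(string,string), T2 := either(string,string).
Bind T3 := tup3(bool,either(string,float),unit); substituting into the remaining equation gives: arrow(float,either(tup3(bool,either(string,float),unit),tup3(bool,either(string,float),unit))) ≐ arrow(float,S1). Substituting into the earlier binding gives S2 := tup3(bool,either(string,float),unit).
Decompose arrow/2: float ≐ float,  either(tup3(bool,either(string,float),unit),tup3(bool,either(string,float),unit)) ≐ S1.
Delete trivial equation float ≐ float.
Bind S1 := either(tup3(bool,either(string,float),unit),tup3(bool,either(string,float),unit)).
MGU = { S2 := tup3(bool,either(string,float),unit), E := either(string,string), T2 := either(string,string), U := either(string,string), T3 := tup3(bool,either(string,float),unit), S1 := either(tup3(bool,either(string,float),unit),tup3(bool,either(string,float),unit)) }, so S1 := either(tup3(bool,either(string,float),unit),tup3(bool,either(string,float),unit)).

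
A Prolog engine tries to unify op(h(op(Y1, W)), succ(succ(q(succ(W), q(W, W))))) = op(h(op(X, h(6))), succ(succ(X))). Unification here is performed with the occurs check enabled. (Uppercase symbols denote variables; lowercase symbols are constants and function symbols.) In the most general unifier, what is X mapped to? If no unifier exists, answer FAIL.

Decompose op/2: h(op(Y1, W)) = h(op(X, h(6))),  succ(succ(q(succ(W), q(W, W)))) = succ(succ(X)).
Decompose h/1: op(Y1, W) = op(X, h(6)).
Decompose op/2: Y1 = X,  W = h(6).
Bind Y1 := X; no other remaining equation mentions Y1.
Bind W := h(6); substituting into the remaining equation gives: succ(succ(q(succ(h(6)), q(h(6), h(6))))) = succ(succ(X)).
Decompose succ/1: succ(q(succ(h(6)), q(h(6), h(6)))) = succ(X).
Decompose succ/1: q(succ(h(6)), q(h(6), h(6))) = X.
Bind X := q(succ(h(6)), q(h(6), h(6))). Substituting into the earlier binding gives Y1 := q(succ(h(6)), q(h(6), h(6))).
MGU = { Y1 ↦ q(succ(h(6)), q(h(6), h(6))), W ↦ h(6), X ↦ q(succ(h(6)), q(h(6), h(6))) }, so X ↦ q(succ(h(6)), q(h(6), h(6))).

q(succ(h(6)), q(h(6), h(6)))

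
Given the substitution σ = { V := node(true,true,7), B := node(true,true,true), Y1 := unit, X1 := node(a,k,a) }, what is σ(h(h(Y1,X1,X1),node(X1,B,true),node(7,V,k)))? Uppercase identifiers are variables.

Replace each occurrence of V with node(true,true,7).
Replace each occurrence of B with node(true,true,true).
Replace each occurrence of Y1 with unit.
Replace each occurrence of X1 with node(a,k,a).
Result: h(h(unit,node(a,k,a),node(a,k,a)),node(node(a,k,a),node(true,true,true),true),node(7,node(true,true,7),k)).

h(h(unit,node(a,k,a),node(a,k,a)),node(node(a,k,a),node(true,true,true),true),node(7,node(true,true,7),k))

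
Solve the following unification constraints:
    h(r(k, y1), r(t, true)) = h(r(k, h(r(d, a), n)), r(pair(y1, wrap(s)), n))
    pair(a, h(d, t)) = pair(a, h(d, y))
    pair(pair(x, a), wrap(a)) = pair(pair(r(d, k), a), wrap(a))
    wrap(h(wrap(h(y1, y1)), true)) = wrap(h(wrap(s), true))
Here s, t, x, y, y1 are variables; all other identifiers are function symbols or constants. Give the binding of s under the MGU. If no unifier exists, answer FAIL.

FAIL

Decompose h/2: r(k, y1) = r(k, h(r(d, a), n)),  r(t, true) = r(pair(y1, wrap(s)), n).
Decompose r/2: k = k,  y1 = h(r(d, a), n).
Delete trivial equation k = k.
Bind y1 := h(r(d, a), n); substituting into the 2 remaining equations that mention y1 gives: r(t, true) = r(pair(h(r(d, a), n), wrap(s)), n),  wrap(h(wrap(h(h(r(d, a), n), h(r(d, a), n))), true)) = wrap(h(wrap(s), true)).
Decompose r/2: t = pair(h(r(d, a), n), wrap(s)),  true = n.
Bind t := pair(h(r(d, a), n), wrap(s)); substituting into the one remaining equation that mentions t gives: pair(a, h(d, pair(h(r(d, a), n), wrap(s)))) = pair(a, h(d, y)).
Clash: constants true and n differ; no unifier exists.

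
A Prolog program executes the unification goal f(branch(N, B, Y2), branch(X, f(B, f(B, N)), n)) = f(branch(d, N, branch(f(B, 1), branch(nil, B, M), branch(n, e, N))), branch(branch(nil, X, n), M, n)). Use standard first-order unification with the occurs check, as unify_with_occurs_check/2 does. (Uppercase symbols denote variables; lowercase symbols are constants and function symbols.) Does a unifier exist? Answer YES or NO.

NO

Decompose f/2: branch(N, B, Y2) = branch(d, N, branch(f(B, 1), branch(nil, B, M), branch(n, e, N))),  branch(X, f(B, f(B, N)), n) = branch(branch(nil, X, n), M, n).
Decompose branch/3: N = d,  B = N,  Y2 = branch(f(B, 1), branch(nil, B, M), branch(n, e, N)).
Bind N := d; substituting into the remaining equations gives: B = d,  Y2 = branch(f(B, 1), branch(nil, B, M), branch(n, e, d)),  branch(X, f(B, f(B, d)), n) = branch(branch(nil, X, n), M, n).
Bind B := d; substituting into the remaining equations gives: Y2 = branch(f(d, 1), branch(nil, d, M), branch(n, e, d)),  branch(X, f(d, f(d, d)), n) = branch(branch(nil, X, n), M, n).
Bind Y2 := branch(f(d, 1), branch(nil, d, M), branch(n, e, d)); no other remaining equation mentions Y2.
Decompose branch/3: X = branch(nil, X, n),  f(d, f(d, d)) = M,  n = n.
Occurs check fails: X occurs in branch(nil, X, n); the equation X = branch(nil, X, n) has no finite solution.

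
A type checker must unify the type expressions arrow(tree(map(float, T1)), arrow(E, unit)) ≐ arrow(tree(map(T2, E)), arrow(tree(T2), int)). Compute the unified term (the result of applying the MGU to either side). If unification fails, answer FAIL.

FAIL

Decompose arrow/2: tree(map(float, T1)) ≐ tree(map(T2, E)),  arrow(E, unit) ≐ arrow(tree(T2), int).
Decompose tree/1: map(float, T1) ≐ map(T2, E).
Decompose map/2: float ≐ T2,  T1 ≐ E.
Bind T2 := float; substituting into the one remaining equation that mentions T2 gives: arrow(E, unit) ≐ arrow(tree(float), int).
Bind T1 := E; no other remaining equation mentions T1.
Decompose arrow/2: E ≐ tree(float),  unit ≐ int.
Bind E := tree(float); no other remaining equation mentions E. Substituting into the earlier binding gives T1 := tree(float).
Clash: constants unit and int differ; no unifier exists.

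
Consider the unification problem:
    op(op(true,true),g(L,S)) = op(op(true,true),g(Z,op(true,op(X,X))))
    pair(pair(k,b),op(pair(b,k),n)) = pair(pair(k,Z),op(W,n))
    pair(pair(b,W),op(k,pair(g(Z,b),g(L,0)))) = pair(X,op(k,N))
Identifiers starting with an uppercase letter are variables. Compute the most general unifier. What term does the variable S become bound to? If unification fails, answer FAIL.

op(true,op(pair(b,pair(b,k)),pair(b,pair(b,k))))

Decompose op/2: op(true,true) = op(true,true),  g(L,S) = g(Z,op(true,op(X,X))).
Delete trivial equation op(true,true) = op(true,true).
Decompose g/2: L = Z,  S = op(true,op(X,X)).
Bind L := Z; substituting into the one remaining equation that mentions L gives: pair(pair(b,W),op(k,pair(g(Z,b),g(Z,0)))) = pair(X,op(k,N)).
Bind S := op(true,op(X,X)); no other remaining equation mentions S.
Decompose pair/2: pair(k,b) = pair(k,Z),  op(pair(b,k),n) = op(W,n).
Decompose pair/2: k = k,  b = Z.
Delete trivial equation k = k.
Bind Z := b; substituting into the one remaining equation that mentions Z gives: pair(pair(b,W),op(k,pair(g(b,b),g(b,0)))) = pair(X,op(k,N)). Substituting into the earlier binding gives L := b.
Decompose op/2: pair(b,k) = W,  n = n.
Bind W := pair(b,k); substituting into the one remaining equation that mentions W gives: pair(pair(b,pair(b,k)),op(k,pair(g(b,b),g(b,0)))) = pair(X,op(k,N)).
Delete trivial equation n = n.
Decompose pair/2: pair(b,pair(b,k)) = X,  op(k,pair(g(b,b),g(b,0))) = op(k,N).
Bind X := pair(b,pair(b,k)); no other remaining equation mentions X. Substituting into the earlier binding gives S := op(true,op(pair(b,pair(b,k)),pair(b,pair(b,k)))).
Decompose op/2: k = k,  pair(g(b,b),g(b,0)) = N.
Delete trivial equation k = k.
Bind N := pair(g(b,b),g(b,0)).
MGU = { L ↦ b, S ↦ op(true,op(pair(b,pair(b,k)),pair(b,pair(b,k)))), Z ↦ b, W ↦ pair(b,k), X ↦ pair(b,pair(b,k)), N ↦ pair(g(b,b),g(b,0)) }, so S ↦ op(true,op(pair(b,pair(b,k)),pair(b,pair(b,k)))).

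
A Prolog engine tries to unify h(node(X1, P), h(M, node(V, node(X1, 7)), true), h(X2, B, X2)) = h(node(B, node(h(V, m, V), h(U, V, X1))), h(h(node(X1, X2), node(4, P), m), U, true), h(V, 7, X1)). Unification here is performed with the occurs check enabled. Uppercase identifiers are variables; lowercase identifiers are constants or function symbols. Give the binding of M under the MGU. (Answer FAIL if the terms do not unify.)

h(node(7, 7), node(4, node(h(7, m, 7), h(node(7, node(7, 7)), 7, 7))), m)

Decompose h/3: node(X1, P) = node(B, node(h(V, m, V), h(U, V, X1))),  h(M, node(V, node(X1, 7)), true) = h(h(node(X1, X2), node(4, P), m), U, true),  h(X2, B, X2) = h(V, 7, X1).
Decompose node/2: X1 = B,  P = node(h(V, m, V), h(U, V, X1)).
Bind X1 := B; substituting into the remaining equations gives: P = node(h(V, m, V), h(U, V, B)),  h(M, node(V, node(B, 7)), true) = h(h(node(B, X2), node(4, P), m), U, true),  h(X2, B, X2) = h(V, 7, B).
Bind P := node(h(V, m, V), h(U, V, B)); substituting into the one remaining equation that mentions P gives: h(M, node(V, node(B, 7)), true) = h(h(node(B, X2), node(4, node(h(V, m, V), h(U, V, B))), m), U, true).
Decompose h/3: M = h(node(B, X2), node(4, node(h(V, m, V), h(U, V, B))), m),  node(V, node(B, 7)) = U,  true = true.
Bind M := h(node(B, X2), node(4, node(h(V, m, V), h(U, V, B))), m); no other remaining equation mentions M.
Bind U := node(V, node(B, 7)); no other remaining equation mentions U. Substituting into the earlier bindings gives P := node(h(V, m, V), h(node(V, node(B, 7)), V, B)), M := h(node(B, X2), node(4, node(h(V, m, V), h(node(V, node(B, 7)), V, B))), m).
Delete trivial equation true = true.
Decompose h/3: X2 = V,  B = 7,  X2 = B.
Bind X2 := V; substituting into the one remaining equation that mentions X2 gives: V = B. Substituting into the earlier binding gives M := h(node(B, V), node(4, node(h(V, m, V), h(node(V, node(B, 7)), V, B))), m).
Bind B := 7; substituting into the remaining equation gives: V = 7. Substituting into the earlier bindings gives X1 := 7, P := node(h(V, m, V), h(node(V, node(7, 7)), V, 7)), M := h(node(7, V), node(4, node(h(V, m, V), h(node(V, node(7, 7)), V, 7))), m), U := node(V, node(7, 7)).
Bind V := 7. Substituting into the earlier bindings gives P := node(h(7, m, 7), h(node(7, node(7, 7)), 7, 7)), M := h(node(7, 7), node(4, node(h(7, m, 7), h(node(7, node(7, 7)), 7, 7))), m), U := node(7, node(7, 7)), X2 := 7.
MGU = { X1 = 7, P = node(h(7, m, 7), h(node(7, node(7, 7)), 7, 7)), M = h(node(7, 7), node(4, node(h(7, m, 7), h(node(7, node(7, 7)), 7, 7))), m), U = node(7, node(7, 7)), X2 = 7, B = 7, V = 7 }, so M = h(node(7, 7), node(4, node(h(7, m, 7), h(node(7, node(7, 7)), 7, 7))), m).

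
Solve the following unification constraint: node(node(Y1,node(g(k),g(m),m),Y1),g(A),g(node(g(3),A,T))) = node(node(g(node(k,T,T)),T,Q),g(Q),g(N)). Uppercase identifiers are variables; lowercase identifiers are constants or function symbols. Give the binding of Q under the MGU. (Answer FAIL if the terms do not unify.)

g(node(k,node(g(k),g(m),m),node(g(k),g(m),m)))

Decompose node/3: node(Y1,node(g(k),g(m),m),Y1) = node(g(node(k,T,T)),T,Q),  g(A) = g(Q),  g(node(g(3),A,T)) = g(N).
Decompose node/3: Y1 = g(node(k,T,T)),  node(g(k),g(m),m) = T,  Y1 = Q.
Bind Y1 := g(node(k,T,T)); substituting into the one remaining equation that mentions Y1 gives: g(node(k,T,T)) = Q.
Bind T := node(g(k),g(m),m); substituting into the 2 remaining equations that mention T gives: g(node(k,node(g(k),g(m),m),node(g(k),g(m),m))) = Q,  g(node(g(3),A,node(g(k),g(m),m))) = g(N). Substituting into the earlier binding gives Y1 := g(node(k,node(g(k),g(m),m),node(g(k),g(m),m))).
Bind Q := g(node(k,node(g(k),g(m),m),node(g(k),g(m),m))); substituting into the one remaining equation that mentions Q gives: g(A) = g(g(node(k,node(g(k),g(m),m),node(g(k),g(m),m)))).
Decompose g/1: A = g(node(k,node(g(k),g(m),m),node(g(k),g(m),m))).
Bind A := g(node(k,node(g(k),g(m),m),node(g(k),g(m),m))); substituting into the remaining equation gives: g(node(g(3),g(node(k,node(g(k),g(m),m),node(g(k),g(m),m))),node(g(k),g(m),m))) = g(N).
Decompose g/1: node(g(3),g(node(k,node(g(k),g(m),m),node(g(k),g(m),m))),node(g(k),g(m),m)) = N.
Bind N := node(g(3),g(node(k,node(g(k),g(m),m),node(g(k),g(m),m))),node(g(k),g(m),m)).
MGU = { Y1 -> g(node(k,node(g(k),g(m),m),node(g(k),g(m),m))), T -> node(g(k),g(m),m), Q -> g(node(k,node(g(k),g(m),m),node(g(k),g(m),m))), A -> g(node(k,node(g(k),g(m),m),node(g(k),g(m),m))), N -> node(g(3),g(node(k,node(g(k),g(m),m),node(g(k),g(m),m))),node(g(k),g(m),m)) }, so Q -> g(node(k,node(g(k),g(m),m),node(g(k),g(m),m))).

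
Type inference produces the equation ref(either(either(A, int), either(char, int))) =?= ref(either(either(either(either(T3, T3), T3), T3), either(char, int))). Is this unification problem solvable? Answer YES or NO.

Decompose ref/1: either(either(A, int), either(char, int)) =?= either(either(either(either(T3, T3), T3), T3), either(char, int)).
Decompose either/2: either(A, int) =?= either(either(either(T3, T3), T3), T3),  either(char, int) =?= either(char, int).
Decompose either/2: A =?= either(either(T3, T3), T3),  int =?= T3.
Bind A := either(either(T3, T3), T3); no other remaining equation mentions A.
Bind T3 := int; no other remaining equation mentions T3. Substituting into the earlier binding gives A := either(either(int, int), int).
Delete trivial equation either(char, int) =?= either(char, int).
No equations remain and no clash or occurs-check failure arose, so a unifier exists.

YES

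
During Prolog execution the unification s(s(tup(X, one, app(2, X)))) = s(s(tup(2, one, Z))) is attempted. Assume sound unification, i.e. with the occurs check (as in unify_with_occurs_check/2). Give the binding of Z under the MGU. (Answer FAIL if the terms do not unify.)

Decompose s/1: s(tup(X, one, app(2, X))) = s(tup(2, one, Z)).
Decompose s/1: tup(X, one, app(2, X)) = tup(2, one, Z).
Decompose tup/3: X = 2,  one = one,  app(2, X) = Z.
Bind X := 2; substituting into the one remaining equation that mentions X gives: app(2, 2) = Z.
Delete trivial equation one = one.
Bind Z := app(2, 2).
MGU = { X ↦ 2, Z ↦ app(2, 2) }, so Z ↦ app(2, 2).

app(2, 2)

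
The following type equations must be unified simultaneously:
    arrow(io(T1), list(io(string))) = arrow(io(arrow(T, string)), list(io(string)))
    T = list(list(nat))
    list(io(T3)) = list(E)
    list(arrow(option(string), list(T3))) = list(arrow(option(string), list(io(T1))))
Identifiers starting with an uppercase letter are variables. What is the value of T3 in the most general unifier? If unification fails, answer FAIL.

Decompose arrow/2: io(T1) = io(arrow(T, string)),  list(io(string)) = list(io(string)).
Decompose io/1: T1 = arrow(T, string).
Bind T1 := arrow(T, string); substituting into the one remaining equation that mentions T1 gives: list(arrow(option(string), list(T3))) = list(arrow(option(string), list(io(arrow(T, string))))).
Delete trivial equation list(io(string)) = list(io(string)).
Bind T := list(list(nat)); substituting into the one remaining equation that mentions T gives: list(arrow(option(string), list(T3))) = list(arrow(option(string), list(io(arrow(list(list(nat)), string))))). Substituting into the earlier binding gives T1 := arrow(list(list(nat)), string).
Decompose list/1: io(T3) = E.
Bind E := io(T3); no other remaining equation mentions E.
Decompose list/1: arrow(option(string), list(T3)) = arrow(option(string), list(io(arrow(list(list(nat)), string)))).
Decompose arrow/2: option(string) = option(string),  list(T3) = list(io(arrow(list(list(nat)), string))).
Delete trivial equation option(string) = option(string).
Decompose list/1: T3 = io(arrow(list(list(nat)), string)).
Bind T3 := io(arrow(list(list(nat)), string)). Substituting into the earlier binding gives E := io(io(arrow(list(list(nat)), string))).
MGU = { T1 -> arrow(list(list(nat)), string), T -> list(list(nat)), E -> io(io(arrow(list(list(nat)), string))), T3 -> io(arrow(list(list(nat)), string)) }, so T3 -> io(arrow(list(list(nat)), string)).

io(arrow(list(list(nat)), string))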